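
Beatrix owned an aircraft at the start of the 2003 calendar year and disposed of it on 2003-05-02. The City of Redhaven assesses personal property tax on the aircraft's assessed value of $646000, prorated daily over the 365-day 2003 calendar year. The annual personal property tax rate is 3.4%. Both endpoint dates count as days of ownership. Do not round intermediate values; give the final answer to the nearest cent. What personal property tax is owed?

$7341.39

Days held (2003-01-01 to 2003-05-02): 122 out of 365
Tax = $646000 × 3.4% × 122/365 = $7341.3918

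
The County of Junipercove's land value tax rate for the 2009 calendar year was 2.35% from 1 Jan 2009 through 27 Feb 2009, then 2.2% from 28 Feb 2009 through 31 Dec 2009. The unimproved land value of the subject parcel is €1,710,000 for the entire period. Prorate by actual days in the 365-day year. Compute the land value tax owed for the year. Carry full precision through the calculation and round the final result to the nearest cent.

1 Jan – 27 Feb 2009: 58 days at 2.35% → €1,710,000 × 2.35% × 58/365 = €6,385.5616
28 Feb – 31 Dec 2009: 307 days at 2.2% → €1,710,000 × 2.2% × 307/365 = €31,642.0274
Total = €38,027.5890

€38,027.59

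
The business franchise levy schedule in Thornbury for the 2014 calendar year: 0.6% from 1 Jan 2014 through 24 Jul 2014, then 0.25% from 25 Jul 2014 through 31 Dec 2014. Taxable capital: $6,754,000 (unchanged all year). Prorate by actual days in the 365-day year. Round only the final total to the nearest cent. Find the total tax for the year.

$30,161.70

1 Jan – 24 Jul 2014: 205 days at 0.6% → $6,754,000 × 0.6% × 205/365 = $22,760.0548
25 Jul – 31 Dec 2014: 160 days at 0.25% → $6,754,000 × 0.25% × 160/365 = $7,401.6438
Total = $30,161.6986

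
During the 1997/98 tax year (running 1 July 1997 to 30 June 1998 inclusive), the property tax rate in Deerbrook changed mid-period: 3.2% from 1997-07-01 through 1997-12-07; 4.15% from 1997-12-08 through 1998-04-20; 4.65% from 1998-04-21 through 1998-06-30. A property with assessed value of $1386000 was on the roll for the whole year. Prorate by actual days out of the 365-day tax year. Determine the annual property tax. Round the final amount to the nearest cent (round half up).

1997-07-01 to 1997-12-07: 160 days at 3.2% → $1386000 × 3.2% × 160/365 = $19441.9726
1997-12-08 to 1998-04-20: 134 days at 4.15% → $1386000 × 4.15% × 134/365 = $21116.5644
1998-04-21 to 1998-06-30: 71 days at 4.65% → $1386000 × 4.65% × 71/365 = $12536.6548
Total = $53095.1918

$53095.19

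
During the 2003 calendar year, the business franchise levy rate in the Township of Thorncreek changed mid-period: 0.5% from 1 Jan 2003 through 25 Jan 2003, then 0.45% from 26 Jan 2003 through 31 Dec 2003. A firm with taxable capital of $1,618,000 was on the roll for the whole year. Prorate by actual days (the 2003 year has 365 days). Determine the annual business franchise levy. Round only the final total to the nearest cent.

1 Jan – 25 Jan 2003: 25 days at 0.5% → $1,618,000 × 0.5% × 25/365 = $554.1096
26 Jan – 31 Dec 2003: 340 days at 0.45% → $1,618,000 × 0.45% × 340/365 = $6,782.3014
Total = $7,336.4110

$7,336.41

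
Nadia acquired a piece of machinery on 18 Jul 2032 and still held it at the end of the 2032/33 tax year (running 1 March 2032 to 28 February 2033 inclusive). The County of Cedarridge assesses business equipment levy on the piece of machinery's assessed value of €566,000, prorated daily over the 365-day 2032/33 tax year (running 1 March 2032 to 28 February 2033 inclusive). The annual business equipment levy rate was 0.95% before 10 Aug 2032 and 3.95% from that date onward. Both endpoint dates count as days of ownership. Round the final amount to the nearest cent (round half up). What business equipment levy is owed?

18 Jul – 9 Aug 2032: 23 days at 0.95% → €566,000 × 0.95% × 23/365 = €338.8247
10 Aug 2032 – 28 Feb 2033: 203 days at 3.95% → €566,000 × 3.95% × 203/365 = €12,434.1671
Total = €12,772.9918

€12,772.99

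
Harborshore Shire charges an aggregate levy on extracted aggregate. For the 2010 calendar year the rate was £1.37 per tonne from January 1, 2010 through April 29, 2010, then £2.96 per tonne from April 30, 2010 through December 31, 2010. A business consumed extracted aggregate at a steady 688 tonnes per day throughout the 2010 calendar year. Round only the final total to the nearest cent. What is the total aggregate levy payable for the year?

January 1 – April 29, 2010: 119 days × 688 tonnes/day = 81,872 tonnes at £1.37/tonne → £112164.64
April 30 – December 31, 2010: 246 days × 688 tonnes/day = 169,248 tonnes at £2.96/tonne → £500974.08

£613138.72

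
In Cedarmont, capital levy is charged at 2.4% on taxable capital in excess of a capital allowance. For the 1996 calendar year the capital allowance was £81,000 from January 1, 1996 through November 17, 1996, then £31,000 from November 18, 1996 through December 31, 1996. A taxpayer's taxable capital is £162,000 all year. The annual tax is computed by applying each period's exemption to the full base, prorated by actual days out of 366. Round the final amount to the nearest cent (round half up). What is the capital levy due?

January 1 – November 17, 1996: 322 days, exemption £81,000 → (£162,000 − £81,000) × 2.4% × 322/366 = £1,710.2951
November 18 – December 31, 1996: 44 days, exemption £31,000 → (£162,000 − £31,000) × 2.4% × 44/366 = £377.9672
Total = £2,088.2623

£2,088.26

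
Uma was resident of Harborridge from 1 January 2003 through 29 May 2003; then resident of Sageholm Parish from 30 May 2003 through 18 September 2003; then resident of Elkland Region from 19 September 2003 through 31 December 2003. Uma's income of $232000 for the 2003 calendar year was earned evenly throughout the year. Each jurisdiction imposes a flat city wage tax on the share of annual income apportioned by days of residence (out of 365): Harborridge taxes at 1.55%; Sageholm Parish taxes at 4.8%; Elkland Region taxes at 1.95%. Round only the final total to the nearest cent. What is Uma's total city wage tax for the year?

$6174.06

Harborridge, 1 January – 29 May 2003: 149 days → $232000 × 1.55% × 149/365 = $1467.9562
Sageholm Parish, 30 May – 18 September 2003: 112 days → $232000 × 4.8% × 112/365 = $3417.0740
Elkland Region, 19 September – 31 December 2003: 104 days → $232000 × 1.95% × 104/365 = $1289.0301
Total = $6174.0603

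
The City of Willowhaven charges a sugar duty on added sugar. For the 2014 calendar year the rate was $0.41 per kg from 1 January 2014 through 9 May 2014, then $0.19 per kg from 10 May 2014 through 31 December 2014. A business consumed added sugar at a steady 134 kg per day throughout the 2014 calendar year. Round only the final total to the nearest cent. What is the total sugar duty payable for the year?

1 January – 9 May 2014: 129 days × 134 kg/day = 17,286 kg at $0.41/kg → $7,087.26
10 May – 31 December 2014: 236 days × 134 kg/day = 31,624 kg at $0.19/kg → $6,008.56

$13,095.82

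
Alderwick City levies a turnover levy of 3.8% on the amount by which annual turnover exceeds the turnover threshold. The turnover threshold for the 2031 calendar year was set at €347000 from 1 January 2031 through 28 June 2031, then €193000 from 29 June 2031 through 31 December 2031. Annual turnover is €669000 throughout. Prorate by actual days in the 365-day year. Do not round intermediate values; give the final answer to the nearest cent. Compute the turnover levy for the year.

€15218.12

1 January – 28 June 2031: 179 days, exemption €347000 → (€669000 − €347000) × 3.8% × 179/365 = €6000.6685
29 June – 31 December 2031: 186 days, exemption €193000 → (€669000 − €193000) × 3.8% × 186/365 = €9217.4466
Total = €15218.1151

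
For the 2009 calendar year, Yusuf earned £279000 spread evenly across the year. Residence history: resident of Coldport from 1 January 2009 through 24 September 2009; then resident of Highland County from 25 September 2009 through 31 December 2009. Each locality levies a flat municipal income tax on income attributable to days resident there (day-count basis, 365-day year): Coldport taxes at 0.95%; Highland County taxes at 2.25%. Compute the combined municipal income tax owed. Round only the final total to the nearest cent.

£3624.32

Coldport, 1 January – 24 September 2009: 267 days → £279000 × 0.95% × 267/365 = £1938.8589
Highland County, 25 September – 31 December 2009: 98 days → £279000 × 2.25% × 98/365 = £1685.4658
Total = £3624.3247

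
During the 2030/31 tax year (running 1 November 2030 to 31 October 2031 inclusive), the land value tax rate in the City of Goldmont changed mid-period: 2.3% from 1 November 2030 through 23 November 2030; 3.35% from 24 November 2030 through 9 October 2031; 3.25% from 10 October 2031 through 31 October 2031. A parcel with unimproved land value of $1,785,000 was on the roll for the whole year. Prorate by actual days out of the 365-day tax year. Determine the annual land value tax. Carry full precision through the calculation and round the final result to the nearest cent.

1 November – 23 November 2030: 23 days at 2.3% → $1,785,000 × 2.3% × 23/365 = $2,587.0274
24 November 2030 – 9 October 2031: 320 days at 3.35% → $1,785,000 × 3.35% × 320/365 = $52,425.2055
10 October – 31 October 2031: 22 days at 3.25% → $1,785,000 × 3.25% × 22/365 = $3,496.6438
Total = $58,508.8767

$58,508.88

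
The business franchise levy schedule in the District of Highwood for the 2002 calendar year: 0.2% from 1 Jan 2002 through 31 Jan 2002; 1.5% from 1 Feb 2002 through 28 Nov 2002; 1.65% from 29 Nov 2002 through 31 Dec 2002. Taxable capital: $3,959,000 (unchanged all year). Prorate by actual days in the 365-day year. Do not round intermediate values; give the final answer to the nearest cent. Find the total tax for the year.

1 Jan – 31 Jan 2002: 31 days at 0.2% → $3,959,000 × 0.2% × 31/365 = $672.4877
1 Feb – 28 Nov 2002: 301 days at 1.5% → $3,959,000 × 1.5% × 301/365 = $48,972.2877
29 Nov – 31 Dec 2002: 33 days at 1.65% → $3,959,000 × 1.65% × 33/365 = $5,905.9603
Total = $55,550.7356

$55,550.74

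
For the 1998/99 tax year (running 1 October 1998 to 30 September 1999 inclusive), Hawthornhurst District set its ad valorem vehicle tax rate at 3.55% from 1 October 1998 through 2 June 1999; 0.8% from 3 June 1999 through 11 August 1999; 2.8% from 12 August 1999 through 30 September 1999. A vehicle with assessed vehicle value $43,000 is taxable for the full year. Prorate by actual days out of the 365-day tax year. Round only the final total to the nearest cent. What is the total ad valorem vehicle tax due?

1 October 1998 – 2 June 1999: 245 days at 3.55% → $43,000 × 3.55% × 245/365 = $1,024.6370
3 June – 11 August 1999: 70 days at 0.8% → $43,000 × 0.8% × 70/365 = $65.9726
12 August – 30 September 1999: 50 days at 2.8% → $43,000 × 2.8% × 50/365 = $164.9315
Total = $1,255.5411

$1,255.54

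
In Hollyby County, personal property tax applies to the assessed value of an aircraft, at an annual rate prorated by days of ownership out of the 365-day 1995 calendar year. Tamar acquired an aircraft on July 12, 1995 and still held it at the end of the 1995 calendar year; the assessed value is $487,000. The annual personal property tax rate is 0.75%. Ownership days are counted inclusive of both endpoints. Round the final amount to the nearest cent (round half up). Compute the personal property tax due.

$1,731.18

Days held (July 12 – December 31, 1995): 173 out of 365
Tax = $487,000 × 0.75% × 173/365 = $1,731.1849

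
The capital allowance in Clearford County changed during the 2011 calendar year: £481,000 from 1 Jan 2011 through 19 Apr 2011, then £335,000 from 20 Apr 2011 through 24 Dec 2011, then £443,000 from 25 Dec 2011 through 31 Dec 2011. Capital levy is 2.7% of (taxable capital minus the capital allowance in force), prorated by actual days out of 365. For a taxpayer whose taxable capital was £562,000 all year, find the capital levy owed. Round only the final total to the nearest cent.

£4,895.88

1 Jan – 19 Apr 2011: 109 days, exemption £481,000 → (£562,000 − £481,000) × 2.7% × 109/365 = £653.1041
20 Apr – 24 Dec 2011: 249 days, exemption £335,000 → (£562,000 − £335,000) × 2.7% × 249/365 = £4,181.1534
25 Dec – 31 Dec 2011: 7 days, exemption £443,000 → (£562,000 − £443,000) × 2.7% × 7/365 = £61.6192
Total = £4,895.8767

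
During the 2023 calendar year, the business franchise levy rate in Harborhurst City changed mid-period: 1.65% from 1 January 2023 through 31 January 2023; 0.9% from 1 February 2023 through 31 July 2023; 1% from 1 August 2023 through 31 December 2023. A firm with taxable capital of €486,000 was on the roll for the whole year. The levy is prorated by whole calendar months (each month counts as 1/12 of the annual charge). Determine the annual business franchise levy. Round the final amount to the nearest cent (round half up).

1 January – 31 January 2023: 1 month at 1.65% → €486,000 × 1.65% × 1/12 = €668.2500
1 February – 31 July 2023: 6 months at 0.9% → €486,000 × 0.9% × 6/12 = €2,187.0000
1 August – 31 December 2023: 5 months at 1% → €486,000 × 1% × 5/12 = €2,025.0000
Total = €4,880.2500

€4,880.25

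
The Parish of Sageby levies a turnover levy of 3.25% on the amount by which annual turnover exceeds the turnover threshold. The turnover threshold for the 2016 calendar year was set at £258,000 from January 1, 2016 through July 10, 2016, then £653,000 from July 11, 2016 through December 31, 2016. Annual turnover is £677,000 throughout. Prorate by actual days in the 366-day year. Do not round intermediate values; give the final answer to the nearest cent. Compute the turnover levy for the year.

£7,514.43

January 1 – July 10, 2016: 192 days, exemption £258,000 → (£677,000 − £258,000) × 3.25% × 192/366 = £7,143.6066
July 11 – December 31, 2016: 174 days, exemption £653,000 → (£677,000 − £653,000) × 3.25% × 174/366 = £370.8197
Total = £7,514.4262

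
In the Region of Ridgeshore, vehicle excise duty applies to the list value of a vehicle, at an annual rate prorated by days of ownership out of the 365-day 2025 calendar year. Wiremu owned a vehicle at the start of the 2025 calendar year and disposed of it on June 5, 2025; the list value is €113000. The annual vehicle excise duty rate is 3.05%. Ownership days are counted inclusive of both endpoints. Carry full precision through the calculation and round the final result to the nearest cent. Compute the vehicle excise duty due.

€1473.02

Days held (January 1 – June 5, 2025): 156 out of 365
Tax = €113000 × 3.05% × 156/365 = €1473.0247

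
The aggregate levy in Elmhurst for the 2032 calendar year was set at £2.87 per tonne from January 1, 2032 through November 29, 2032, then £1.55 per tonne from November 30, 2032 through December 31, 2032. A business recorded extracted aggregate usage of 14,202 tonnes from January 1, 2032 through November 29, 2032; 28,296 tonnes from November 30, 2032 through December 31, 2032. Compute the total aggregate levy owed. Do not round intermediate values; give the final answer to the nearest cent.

£84,618.54

January 1 – November 29, 2032: 14,202 tonnes at £2.87/tonne → £40,759.74
November 30 – December 31, 2032: 28,296 tonnes at £1.55/tonne → £43,858.80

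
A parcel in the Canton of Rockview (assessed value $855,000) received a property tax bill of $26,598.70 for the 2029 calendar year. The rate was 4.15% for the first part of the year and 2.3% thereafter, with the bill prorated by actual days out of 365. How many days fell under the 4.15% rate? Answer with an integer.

160 days

Let d = days at the first rate; then 365 − d days at the second rate.
$855,000 × [4.15%·d + 2.3%·(365−d)] / 365 = $26,598.70
Solving gives d = 160, so the new rate took effect on 10 June 2029.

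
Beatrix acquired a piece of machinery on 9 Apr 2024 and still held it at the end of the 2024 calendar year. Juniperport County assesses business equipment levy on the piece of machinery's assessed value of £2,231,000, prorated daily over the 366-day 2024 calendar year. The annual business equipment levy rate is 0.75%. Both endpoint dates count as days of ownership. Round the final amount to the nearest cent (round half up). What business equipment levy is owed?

£12,206.50

Days held (9 Apr – 31 Dec 2024): 267 out of 366
Tax = £2,231,000 × 0.75% × 267/366 = £12,206.4959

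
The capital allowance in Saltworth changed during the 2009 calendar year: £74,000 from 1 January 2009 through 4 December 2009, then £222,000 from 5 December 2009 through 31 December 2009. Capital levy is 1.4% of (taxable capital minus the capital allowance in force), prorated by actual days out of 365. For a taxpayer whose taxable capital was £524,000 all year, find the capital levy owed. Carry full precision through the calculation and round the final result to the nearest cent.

£6,146.73

1 January – 4 December 2009: 338 days, exemption £74,000 → (£524,000 − £74,000) × 1.4% × 338/365 = £5,833.9726
5 December – 31 December 2009: 27 days, exemption £222,000 → (£524,000 − £222,000) × 1.4% × 27/365 = £312.7562
Total = £6,146.7288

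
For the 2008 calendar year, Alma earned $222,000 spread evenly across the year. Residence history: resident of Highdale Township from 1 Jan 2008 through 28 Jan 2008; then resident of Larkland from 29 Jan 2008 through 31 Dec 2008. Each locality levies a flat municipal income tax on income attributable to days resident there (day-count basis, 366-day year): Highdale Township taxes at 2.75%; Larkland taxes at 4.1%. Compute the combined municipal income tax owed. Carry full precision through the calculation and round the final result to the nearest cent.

Highdale Township, 1 Jan – 28 Jan 2008: 28 days → $222,000 × 2.75% × 28/366 = $467.0492
Larkland, 29 Jan – 31 Dec 2008: 338 days → $222,000 × 4.1% × 338/366 = $8,405.6721
Total = $8,872.7213

$8,872.72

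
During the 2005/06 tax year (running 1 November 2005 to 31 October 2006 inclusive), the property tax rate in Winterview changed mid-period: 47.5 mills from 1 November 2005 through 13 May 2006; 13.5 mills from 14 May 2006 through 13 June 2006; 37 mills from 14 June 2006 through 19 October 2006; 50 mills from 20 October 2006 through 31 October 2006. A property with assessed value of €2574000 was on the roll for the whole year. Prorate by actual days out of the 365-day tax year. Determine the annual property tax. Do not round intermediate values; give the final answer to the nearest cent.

€105565.73

1 November 2005 – 13 May 2006: 194 days at 47.5 mills → €2574000 × 4.75% × 194/365 = €64984.6849
14 May – 13 June 2006: 31 days at 13.5 mills → €2574000 × 1.35% × 31/365 = €2951.2849
14 June – 19 October 2006: 128 days at 37 mills → €2574000 × 3.7% × 128/365 = €33398.5315
20 October – 31 October 2006: 12 days at 50 mills → €2574000 × 5% × 12/365 = €4231.2329
Total = €105565.7342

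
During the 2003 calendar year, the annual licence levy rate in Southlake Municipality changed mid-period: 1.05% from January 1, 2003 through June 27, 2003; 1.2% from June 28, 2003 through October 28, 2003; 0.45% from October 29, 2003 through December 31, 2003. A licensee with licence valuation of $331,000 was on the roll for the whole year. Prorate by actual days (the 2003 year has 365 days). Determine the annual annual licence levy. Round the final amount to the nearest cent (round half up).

$3,294.58

January 1 – June 27, 2003: 178 days at 1.05% → $331,000 × 1.05% × 178/365 = $1,694.9014
June 28 – October 28, 2003: 123 days at 1.2% → $331,000 × 1.2% × 123/365 = $1,338.5096
October 29 – December 31, 2003: 64 days at 0.45% → $331,000 × 0.45% × 64/365 = $261.1726
Total = $3,294.5836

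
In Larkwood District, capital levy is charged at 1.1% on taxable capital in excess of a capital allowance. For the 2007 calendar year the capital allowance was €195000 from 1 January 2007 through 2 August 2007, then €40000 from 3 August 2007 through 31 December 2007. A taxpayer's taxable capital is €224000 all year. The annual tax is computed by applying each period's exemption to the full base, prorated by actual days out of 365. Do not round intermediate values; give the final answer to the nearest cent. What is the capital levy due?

€1024.36

1 January – 2 August 2007: 214 days, exemption €195000 → (€224000 − €195000) × 1.1% × 214/365 = €187.0301
3 August – 31 December 2007: 151 days, exemption €40000 → (€224000 − €40000) × 1.1% × 151/365 = €837.3260
Total = €1024.3562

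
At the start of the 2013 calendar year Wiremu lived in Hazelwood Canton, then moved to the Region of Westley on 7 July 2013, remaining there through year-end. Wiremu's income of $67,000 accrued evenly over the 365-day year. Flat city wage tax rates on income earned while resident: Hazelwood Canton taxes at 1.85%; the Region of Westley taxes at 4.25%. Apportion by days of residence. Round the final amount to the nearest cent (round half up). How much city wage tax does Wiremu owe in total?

Hazelwood Canton, 1 January – 6 July 2013: 187 days → $67,000 × 1.85% × 187/365 = $635.0315
The Region of Westley, 7 July – 31 December 2013: 178 days → $67,000 × 4.25% × 178/365 = $1,388.6438
Total = $2,023.6753

$2,023.68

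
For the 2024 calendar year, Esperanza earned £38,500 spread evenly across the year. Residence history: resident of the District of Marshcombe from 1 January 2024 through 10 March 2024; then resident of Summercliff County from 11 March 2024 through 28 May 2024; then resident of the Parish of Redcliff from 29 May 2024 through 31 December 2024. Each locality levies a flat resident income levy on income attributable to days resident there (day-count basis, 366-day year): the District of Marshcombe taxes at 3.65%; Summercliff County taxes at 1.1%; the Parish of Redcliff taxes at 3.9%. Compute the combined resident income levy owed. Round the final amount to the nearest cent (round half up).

The District of Marshcombe, 1 January – 10 March 2024: 70 days → £38,500 × 3.65% × 70/366 = £268.7637
Summercliff County, 11 March – 28 May 2024: 79 days → £38,500 × 1.1% × 79/366 = £91.4112
The Parish of Redcliff, 29 May – 31 December 2024: 217 days → £38,500 × 3.9% × 217/366 = £890.2336
Total = £1,250.4085

£1,250.41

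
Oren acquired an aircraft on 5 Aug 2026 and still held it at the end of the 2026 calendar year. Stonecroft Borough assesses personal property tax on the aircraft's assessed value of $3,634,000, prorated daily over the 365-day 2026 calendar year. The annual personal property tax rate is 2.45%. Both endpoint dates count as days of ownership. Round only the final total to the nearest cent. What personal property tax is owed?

$36,344.98

Days held (5 Aug – 31 Dec 2026): 149 out of 365
Tax = $3,634,000 × 2.45% × 149/365 = $36,344.9781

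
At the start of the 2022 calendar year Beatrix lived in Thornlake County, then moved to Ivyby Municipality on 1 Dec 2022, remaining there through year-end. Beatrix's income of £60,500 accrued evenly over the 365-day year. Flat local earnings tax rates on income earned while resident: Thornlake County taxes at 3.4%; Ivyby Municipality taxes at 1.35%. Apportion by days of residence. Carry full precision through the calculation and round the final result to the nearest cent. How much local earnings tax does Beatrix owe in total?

£1,951.66

Thornlake County, 1 Jan – 30 Nov 2022: 334 days → £60,500 × 3.4% × 334/365 = £1,882.2959
Ivyby Municipality, 1 Dec – 31 Dec 2022: 31 days → £60,500 × 1.35% × 31/365 = £69.3678
Total = £1,951.6637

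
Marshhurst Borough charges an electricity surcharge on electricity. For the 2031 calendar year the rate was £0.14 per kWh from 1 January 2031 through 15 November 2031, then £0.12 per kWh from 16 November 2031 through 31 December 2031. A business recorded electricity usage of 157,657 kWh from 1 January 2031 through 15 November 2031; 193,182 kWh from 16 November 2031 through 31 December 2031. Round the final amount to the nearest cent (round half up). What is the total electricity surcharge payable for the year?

1 January – 15 November 2031: 157,657 kWh at £0.14/kWh → £22,071.98
16 November – 31 December 2031: 193,182 kWh at £0.12/kWh → £23,181.84

£45,253.82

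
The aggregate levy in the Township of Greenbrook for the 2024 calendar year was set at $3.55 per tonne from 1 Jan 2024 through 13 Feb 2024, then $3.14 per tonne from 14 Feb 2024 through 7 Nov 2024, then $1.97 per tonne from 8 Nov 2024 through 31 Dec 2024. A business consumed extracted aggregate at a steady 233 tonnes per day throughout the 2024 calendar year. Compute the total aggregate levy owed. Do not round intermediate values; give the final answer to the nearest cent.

$257,255.30

1 Jan – 13 Feb 2024: 44 days × 233 tonnes/day = 10,252 tonnes at $3.55/tonne → $36,394.60
14 Feb – 7 Nov 2024: 268 days × 233 tonnes/day = 62,444 tonnes at $3.14/tonne → $196,074.16
8 Nov – 31 Dec 2024: 54 days × 233 tonnes/day = 12,582 tonnes at $1.97/tonne → $24,786.54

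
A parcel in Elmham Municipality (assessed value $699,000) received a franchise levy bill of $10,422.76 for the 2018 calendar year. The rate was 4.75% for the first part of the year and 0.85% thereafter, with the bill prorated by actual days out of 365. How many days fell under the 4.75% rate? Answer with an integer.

60 days

Let d = days at the first rate; then 365 − d days at the second rate.
$699,000 × [4.75%·d + 0.85%·(365−d)] / 365 = $10,422.76
Solving gives d = 60, so the new rate took effect on 2 March 2018.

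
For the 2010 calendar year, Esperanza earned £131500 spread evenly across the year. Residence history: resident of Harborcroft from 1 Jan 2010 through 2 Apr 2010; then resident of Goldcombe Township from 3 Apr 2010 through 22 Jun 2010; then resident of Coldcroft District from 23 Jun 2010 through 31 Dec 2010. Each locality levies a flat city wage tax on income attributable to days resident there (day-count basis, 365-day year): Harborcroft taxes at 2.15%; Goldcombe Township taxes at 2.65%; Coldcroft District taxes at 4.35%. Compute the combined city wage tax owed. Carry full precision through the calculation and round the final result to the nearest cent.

Harborcroft, 1 Jan – 2 Apr 2010: 92 days → £131500 × 2.15% × 92/365 = £712.6219
Goldcombe Township, 3 Apr – 22 Jun 2010: 81 days → £131500 × 2.65% × 81/365 = £773.3281
Coldcroft District, 23 Jun – 31 Dec 2010: 192 days → £131500 × 4.35% × 192/365 = £3009.0082
Total = £4494.9582

£4494.96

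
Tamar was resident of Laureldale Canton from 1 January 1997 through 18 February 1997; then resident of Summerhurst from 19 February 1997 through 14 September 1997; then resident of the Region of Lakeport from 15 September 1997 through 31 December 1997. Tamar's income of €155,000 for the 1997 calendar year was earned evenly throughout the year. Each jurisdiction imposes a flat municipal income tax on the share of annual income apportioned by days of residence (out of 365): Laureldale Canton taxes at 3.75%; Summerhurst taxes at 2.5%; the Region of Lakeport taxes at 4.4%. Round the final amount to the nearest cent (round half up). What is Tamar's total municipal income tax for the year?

Laureldale Canton, 1 January – 18 February 1997: 49 days → €155,000 × 3.75% × 49/365 = €780.3082
Summerhurst, 19 February – 14 September 1997: 208 days → €155,000 × 2.5% × 208/365 = €2,208.2192
The Region of Lakeport, 15 September – 31 December 1997: 108 days → €155,000 × 4.4% × 108/365 = €2,017.9726
Total = €5,006.5000

€5,006.50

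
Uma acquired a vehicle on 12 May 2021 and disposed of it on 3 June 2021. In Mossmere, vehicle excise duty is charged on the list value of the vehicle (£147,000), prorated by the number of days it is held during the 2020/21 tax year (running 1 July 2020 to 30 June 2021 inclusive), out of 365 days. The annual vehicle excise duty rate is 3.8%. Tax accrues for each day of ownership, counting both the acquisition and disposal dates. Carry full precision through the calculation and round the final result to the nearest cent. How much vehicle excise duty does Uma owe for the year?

Days held (12 May – 3 June 2021): 23 out of 365
Tax = £147,000 × 3.8% × 23/365 = £351.9945

£351.99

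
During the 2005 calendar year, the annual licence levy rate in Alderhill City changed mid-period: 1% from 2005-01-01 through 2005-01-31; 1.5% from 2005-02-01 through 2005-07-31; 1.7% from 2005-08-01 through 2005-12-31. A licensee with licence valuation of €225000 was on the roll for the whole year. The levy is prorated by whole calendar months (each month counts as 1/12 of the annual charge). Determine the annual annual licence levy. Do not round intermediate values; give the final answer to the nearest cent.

2005-01-01 to 2005-01-31: 1 month at 1% → €225000 × 1% × 1/12 = €187.5000
2005-02-01 to 2005-07-31: 6 months at 1.5% → €225000 × 1.5% × 6/12 = €1687.5000
2005-08-01 to 2005-12-31: 5 months at 1.7% → €225000 × 1.7% × 5/12 = €1593.7500
Total = €3468.7500

€3468.75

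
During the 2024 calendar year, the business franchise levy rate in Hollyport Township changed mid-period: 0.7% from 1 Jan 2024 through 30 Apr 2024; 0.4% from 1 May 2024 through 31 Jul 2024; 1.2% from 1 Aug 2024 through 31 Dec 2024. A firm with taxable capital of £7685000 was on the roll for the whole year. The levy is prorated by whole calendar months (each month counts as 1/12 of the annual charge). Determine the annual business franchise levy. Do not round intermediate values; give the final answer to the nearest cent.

£64041.67

1 Jan – 30 Apr 2024: 4 months at 0.7% → £7685000 × 0.7% × 4/12 = £17931.6667
1 May – 31 Jul 2024: 3 months at 0.4% → £7685000 × 0.4% × 3/12 = £7685.0000
1 Aug – 31 Dec 2024: 5 months at 1.2% → £7685000 × 1.2% × 5/12 = £38425.0000
Total = £64041.6667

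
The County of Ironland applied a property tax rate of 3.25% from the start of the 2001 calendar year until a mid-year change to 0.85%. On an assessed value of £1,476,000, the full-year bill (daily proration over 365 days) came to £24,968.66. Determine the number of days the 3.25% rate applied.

Let d = days at the first rate; then 365 − d days at the second rate.
£1,476,000 × [3.25%·d + 0.85%·(365−d)] / 365 = £24,968.66
Solving gives d = 128, so the new rate took effect on 9 May 2001.

128 days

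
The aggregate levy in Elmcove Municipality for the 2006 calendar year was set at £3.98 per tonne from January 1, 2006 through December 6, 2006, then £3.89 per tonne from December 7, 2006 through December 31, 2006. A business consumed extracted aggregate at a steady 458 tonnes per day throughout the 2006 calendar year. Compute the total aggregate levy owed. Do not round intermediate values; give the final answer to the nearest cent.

£664,306.10

January 1 – December 6, 2006: 340 days × 458 tonnes/day = 155,720 tonnes at £3.98/tonne → £619,765.60
December 7 – December 31, 2006: 25 days × 458 tonnes/day = 11,450 tonnes at £3.89/tonne → £44,540.50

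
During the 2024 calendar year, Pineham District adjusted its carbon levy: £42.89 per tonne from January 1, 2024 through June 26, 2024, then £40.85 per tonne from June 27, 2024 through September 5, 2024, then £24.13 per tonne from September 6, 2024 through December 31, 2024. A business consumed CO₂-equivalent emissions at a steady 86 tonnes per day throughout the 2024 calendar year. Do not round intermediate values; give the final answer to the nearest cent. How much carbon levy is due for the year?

January 1 – June 26, 2024: 178 days × 86 tonnes/day = 15,308 tonnes at £42.89/tonne → £656,560.12
June 27 – September 5, 2024: 71 days × 86 tonnes/day = 6,106 tonnes at £40.85/tonne → £249,430.10
September 6 – December 31, 2024: 117 days × 86 tonnes/day = 10,062 tonnes at £24.13/tonne → £242,796.06

£1,148,786.28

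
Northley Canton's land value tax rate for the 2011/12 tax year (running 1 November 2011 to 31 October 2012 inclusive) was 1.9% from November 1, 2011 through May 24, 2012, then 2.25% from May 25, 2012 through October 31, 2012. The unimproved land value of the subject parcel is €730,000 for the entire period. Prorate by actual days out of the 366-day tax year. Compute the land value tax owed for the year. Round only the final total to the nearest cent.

November 1, 2011 – May 24, 2012: 206 days at 1.9% → €730,000 × 1.9% × 206/366 = €7,806.6120
May 25 – October 31, 2012: 160 days at 2.25% → €730,000 × 2.25% × 160/366 = €7,180.3279
Total = €14,986.9399

€14,986.94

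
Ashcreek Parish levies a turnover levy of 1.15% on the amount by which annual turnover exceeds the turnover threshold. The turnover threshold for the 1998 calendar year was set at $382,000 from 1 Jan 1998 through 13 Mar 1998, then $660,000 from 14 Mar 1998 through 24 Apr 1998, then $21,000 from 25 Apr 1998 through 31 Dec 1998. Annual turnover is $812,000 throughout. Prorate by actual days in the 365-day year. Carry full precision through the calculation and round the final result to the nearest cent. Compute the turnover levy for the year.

$7,431.99

1 Jan – 13 Mar 1998: 72 days, exemption $382,000 → ($812,000 − $382,000) × 1.15% × 72/365 = $975.4521
14 Mar – 24 Apr 1998: 42 days, exemption $660,000 → ($812,000 − $660,000) × 1.15% × 42/365 = $201.1397
25 Apr – 31 Dec 1998: 251 days, exemption $21,000 → ($812,000 − $21,000) × 1.15% × 251/365 = $6,255.4014
Total = $7,431.9932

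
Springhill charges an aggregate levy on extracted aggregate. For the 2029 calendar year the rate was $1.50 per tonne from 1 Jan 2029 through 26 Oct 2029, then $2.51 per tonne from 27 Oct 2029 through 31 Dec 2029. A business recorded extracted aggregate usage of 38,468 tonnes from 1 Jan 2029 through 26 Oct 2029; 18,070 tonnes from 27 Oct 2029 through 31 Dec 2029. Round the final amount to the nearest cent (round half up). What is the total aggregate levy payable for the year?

1 Jan – 26 Oct 2029: 38,468 tonnes at $1.50/tonne → $57,702.00
27 Oct – 31 Dec 2029: 18,070 tonnes at $2.51/tonne → $45,355.70

$103,057.70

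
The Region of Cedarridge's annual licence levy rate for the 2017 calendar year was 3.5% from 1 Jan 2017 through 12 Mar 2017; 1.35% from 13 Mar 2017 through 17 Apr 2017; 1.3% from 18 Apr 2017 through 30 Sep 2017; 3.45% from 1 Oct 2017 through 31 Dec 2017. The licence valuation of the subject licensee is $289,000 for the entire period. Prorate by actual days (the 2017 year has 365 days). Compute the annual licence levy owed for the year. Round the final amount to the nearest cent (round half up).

1 Jan – 12 Mar 2017: 71 days at 3.5% → $289,000 × 3.5% × 71/365 = $1,967.5753
13 Mar – 17 Apr 2017: 36 days at 1.35% → $289,000 × 1.35% × 36/365 = $384.8055
18 Apr – 30 Sep 2017: 166 days at 1.3% → $289,000 × 1.3% × 166/365 = $1,708.6630
1 Oct – 31 Dec 2017: 92 days at 3.45% → $289,000 × 3.45% × 92/365 = $2,513.1123
Total = $6,574.1562

$6,574.16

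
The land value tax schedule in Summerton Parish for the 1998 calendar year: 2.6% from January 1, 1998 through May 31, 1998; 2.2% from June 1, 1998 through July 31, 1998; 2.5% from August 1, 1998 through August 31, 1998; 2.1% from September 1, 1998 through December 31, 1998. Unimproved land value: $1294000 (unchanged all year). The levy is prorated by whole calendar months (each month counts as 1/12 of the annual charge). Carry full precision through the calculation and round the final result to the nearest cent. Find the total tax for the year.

$30516.83

January 1 – May 31, 1998: 5 months at 2.6% → $1294000 × 2.6% × 5/12 = $14018.3333
June 1 – July 31, 1998: 2 months at 2.2% → $1294000 × 2.2% × 2/12 = $4744.6667
August 1 – August 31, 1998: 1 month at 2.5% → $1294000 × 2.5% × 1/12 = $2695.8333
September 1 – December 31, 1998: 4 months at 2.1% → $1294000 × 2.1% × 4/12 = $9058.0000
Total = $30516.8333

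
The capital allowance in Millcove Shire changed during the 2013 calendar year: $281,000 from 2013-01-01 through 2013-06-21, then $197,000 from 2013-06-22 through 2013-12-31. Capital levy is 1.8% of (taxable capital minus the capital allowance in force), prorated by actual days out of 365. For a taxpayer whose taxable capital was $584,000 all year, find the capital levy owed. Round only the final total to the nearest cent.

2013-01-01 to 2013-06-21: 172 days, exemption $281,000 → ($584,000 − $281,000) × 1.8% × 172/365 = $2,570.1041
2013-06-22 to 2013-12-31: 193 days, exemption $197,000 → ($584,000 − $197,000) × 1.8% × 193/365 = $3,683.3918
Total = $6,253.4959

$6,253.50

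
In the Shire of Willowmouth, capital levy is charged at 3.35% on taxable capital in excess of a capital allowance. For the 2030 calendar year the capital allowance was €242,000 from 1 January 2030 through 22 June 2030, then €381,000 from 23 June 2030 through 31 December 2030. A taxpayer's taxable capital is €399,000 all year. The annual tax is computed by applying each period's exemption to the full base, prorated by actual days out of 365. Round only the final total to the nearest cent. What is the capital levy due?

€2,810.05

1 January – 22 June 2030: 173 days, exemption €242,000 → (€399,000 − €242,000) × 3.35% × 173/365 = €2,492.8589
23 June – 31 December 2030: 192 days, exemption €381,000 → (€399,000 − €381,000) × 3.35% × 192/365 = €317.1945
Total = €2,810.0534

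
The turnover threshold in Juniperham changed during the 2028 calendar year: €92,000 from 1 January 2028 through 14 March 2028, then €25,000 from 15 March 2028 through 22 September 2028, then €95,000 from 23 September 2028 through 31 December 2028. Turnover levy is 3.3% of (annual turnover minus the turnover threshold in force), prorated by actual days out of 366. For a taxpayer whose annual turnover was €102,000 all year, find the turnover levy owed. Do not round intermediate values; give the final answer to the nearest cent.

€1,462.82

1 January – 14 March 2028: 74 days, exemption €92,000 → (€102,000 − €92,000) × 3.3% × 74/366 = €66.7213
15 March – 22 September 2028: 192 days, exemption €25,000 → (€102,000 − €25,000) × 3.3% × 192/366 = €1,332.9836
23 September – 31 December 2028: 100 days, exemption €95,000 → (€102,000 − €95,000) × 3.3% × 100/366 = €63.1148
Total = €1,462.8197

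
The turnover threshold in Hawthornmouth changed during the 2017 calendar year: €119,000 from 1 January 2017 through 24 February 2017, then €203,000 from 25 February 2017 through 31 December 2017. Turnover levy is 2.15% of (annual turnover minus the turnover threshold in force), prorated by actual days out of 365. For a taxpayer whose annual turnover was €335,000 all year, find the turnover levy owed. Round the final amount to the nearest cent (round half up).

1 January – 24 February 2017: 55 days, exemption €119,000 → (€335,000 − €119,000) × 2.15% × 55/365 = €699.7808
25 February – 31 December 2017: 310 days, exemption €203,000 → (€335,000 − €203,000) × 2.15% × 310/365 = €2,410.3562
Total = €3,110.1370

€3,110.14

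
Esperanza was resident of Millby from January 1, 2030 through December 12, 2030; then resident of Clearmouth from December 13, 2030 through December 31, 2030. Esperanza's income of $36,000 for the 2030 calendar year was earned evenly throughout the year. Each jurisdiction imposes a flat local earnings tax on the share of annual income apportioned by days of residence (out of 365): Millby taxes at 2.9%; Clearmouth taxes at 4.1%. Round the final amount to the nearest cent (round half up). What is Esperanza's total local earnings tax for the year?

Millby, January 1 – December 12, 2030: 346 days → $36,000 × 2.9% × 346/365 = $989.6548
Clearmouth, December 13 – December 31, 2030: 19 days → $36,000 × 4.1% × 19/365 = $76.8329
Total = $1,066.4877

$1,066.49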